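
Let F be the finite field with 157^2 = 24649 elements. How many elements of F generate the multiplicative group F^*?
There are φ(24648) = 7488 primitive elements

F_q^* is cyclic of order q - 1 = 24648. A cyclic group of order m has exactly φ(m) generators. Here m = 24648 = 2^3 · 3 · 13 · 79, so the number of primitive elements is φ(24648) = 7488.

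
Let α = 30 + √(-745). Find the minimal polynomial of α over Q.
m_α(x) = x^2 - 60x + 1645

From α - 30 = √(-745), squaring gives (α - 30)^2 = -745, i.e. α^2 - 60α + 900 = -745, so α^2 - 60α + 1645 = 0. The discriminant of x^2 - 60x + 1645 is (-60)^2 - 4·(1645) = 3600 - 6580 = -2980, and 4·(-745) is not a perfect square in Q since -745 is squarefree and ≠ 1. Hence x^2 - 60x + 1645 is irreducible over Q and is the minimal polynomial of α.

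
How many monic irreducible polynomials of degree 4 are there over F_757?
There are 82096145838 monic irreducible polynomials of degree 4 over F_757

Each element of F_{757^4} that lies in no proper subfield is a root of exactly one monic irreducible of degree 4 over F_757, and each such polynomial has 4 distinct roots in F_{757^4}. By Möbius inversion the count is N_757(4) = (1/4) Σ_{d|4} μ(4/d) · 757^d = (1/4)(μ(4)·757^1 + μ(2)·757^2 + μ(1)·757^4) = 328384583352/4 = 82096145838.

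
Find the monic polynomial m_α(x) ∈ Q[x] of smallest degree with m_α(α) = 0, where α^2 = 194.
m_α(x) = x^2 - 194

α satisfies α^2 - 194 = 0, so x^2 - 194 annihilates α. Since d = 194 is squarefree and ≠ 1, it is not a perfect square in Q, so x^2 - 194 has no rational root and is therefore irreducible over Q (a degree-2 polynomial over a field is irreducible iff it has no root). Hence m_α(x) = x^2 - 194.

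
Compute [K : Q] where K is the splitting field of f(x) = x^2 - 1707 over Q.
[K : Q] = 2

f(x) = x^2 - 1707 factors as (x - √1707)(x + √1707). The splitting field is K = Q(√1707). Since 1707 is squarefree and > 1, it is not a perfect square, so x^2 - 1707 is irreducible over Q and [Q(√1707) : Q] = 2. Hence [K : Q] = 2.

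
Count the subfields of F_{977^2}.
F_{977^2} has 2 subfields

The subfields of F_{p^n} are exactly the fields F_{p^d} for d | n (each is the fixed field of the unique index-d subgroup of Gal(F_{p^n}/F_p) ≅ Z/nZ). The divisors of n = 2 are {1, 2}, giving 2 subfields: F_{977^1}, F_{977^2}.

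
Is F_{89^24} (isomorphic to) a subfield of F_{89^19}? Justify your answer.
No: F_{89^24} is not a subfield of F_{89^19}

F_{p^m} embeds in F_{p^n} iff m | n. Here 24 ∤ 19 (since 19 = 0·24 + 19 with remainder 19 ≠ 0), so F_{89^24} is not a subfield of F_{89^19}. Equivalently: if it were, the tower law would give 24 = [F_{89^24}:F_89] dividing [F_{89^19}:F_89] = 19, contradiction.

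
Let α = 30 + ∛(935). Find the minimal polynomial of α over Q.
m_α(x) = x^3 - 90x^2 + 2700x - 27935

Set β = α - 30 = ∛(935), so β^3 = 935. Then (α - 30)^3 - 935 = 0, i.e. α is a root of g(x) = (x - 30)^3 - 935 = x^3 - 90x^2 + 2700x - 27935. Since g(x) = h(x - 30) where h(x) = x^3 - 935, and h is irreducible over Q (because 935 is not a perfect cube, so h has no rational root, and a monic cubic with no rational root is irreducible), g is also irreducible (irreducibility is preserved under the substitution x → x - 30). Hence m_α(x) = x^3 - 90x^2 + 2700x - 27935.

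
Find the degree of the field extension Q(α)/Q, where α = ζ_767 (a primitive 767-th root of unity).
[Q(α):Q] = 696

The minimal polynomial of ζ_767 over Q is the 767-th cyclotomic polynomial Φ_767(x), which is irreducible over Q and has degree φ(767) = 696. Hence [Q(α):Q] = φ(767) = 696.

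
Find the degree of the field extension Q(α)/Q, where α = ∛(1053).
[Q(α):Q] = 3

The minimal polynomial of α is x^3 - 1053, irreducible over Q since 1053 is not a perfect cube (so x^3 - 1053 has no rational root). Hence [Q(α):Q] = deg(m_α) = 3.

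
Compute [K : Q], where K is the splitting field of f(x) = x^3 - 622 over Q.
[K : Q] = 6

The roots of x^3 - 622 are ∛622, ω∛622, ω^2∛622 where ω = e^(2πi/3) is a primitive cube root of unity, so K = Q(∛622, ω). Now [Q(∛622):Q] = 3 (since 622 is not a perfect cube, x^3 - 622 is irreducible) and [Q(ω):Q] = 2. Both 2 and 3 divide [K:Q], and [K:Q] ≤ 3·2 = 6, so [K:Q] = 6. (Equivalently: Q(∛622) ⊂ R but ω ∉ R, so [K : Q(∛622)] = 2.)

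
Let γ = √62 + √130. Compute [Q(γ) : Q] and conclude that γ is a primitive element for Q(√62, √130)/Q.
[Q(γ) : Q] = 4 (equivalently, Q(γ) = Q(√62, √130))

Obviously Q(γ) ⊆ Q(√62, √130), and [Q(√62, √130):Q] = 4 (since 62, 130 are distinct squarefree integers > 1 with 8060 not a perfect square). To show equality we compute the minimal polynomial of γ. From γ = √62 + √130: γ^2 = 62 + 2√(8060) + 130 = 192 + 2√(8060), so γ^2 - 192 = 2√(8060); squaring, (γ^2 - 192)^2 = 4·8060, i.e. γ^4 - 384γ^2 + 36864 - 32240 = 0, i.e. γ^4 - 384γ^2 + 4624 = 0. So γ is a root of x^4 - 384x^2 + 4624. This polynomial is irreducible over Q: it has no rational root (each ±√62 ± √130 is irrational), and any factorization into two quadratics over Q would force √(8060) ∈ Q (pairing opposite roots) or √62, √130 ∈ Q (other pairings), all impossible. Hence [Q(γ):Q] = 4 = [Q(√62, √130):Q], so Q(γ) = Q(√62, √130).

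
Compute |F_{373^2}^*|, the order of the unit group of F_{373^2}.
|F_{373^2}^*| = 139128

F_{373^2} has 373^2 = 139129 elements; its multiplicative group consists of all nonzero elements, so |F_{373^2}^*| = 139129 - 1 = 139128. (It is cyclic since any finite subgroup of the multiplicative group of a field is cyclic.)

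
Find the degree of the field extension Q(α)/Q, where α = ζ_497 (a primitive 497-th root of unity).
[Q(α):Q] = 420

The minimal polynomial of ζ_497 over Q is the 497-th cyclotomic polynomial Φ_497(x), which is irreducible over Q and has degree φ(497) = 420. Hence [Q(α):Q] = φ(497) = 420.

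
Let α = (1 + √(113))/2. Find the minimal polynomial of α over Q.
m_α(x) = x^2 - x - 28

From 2α - 1 = √(113), squaring gives (2α - 1)^2 = 113, i.e. 4α^2 - 4α + 1 = 113, so α^2 - α + (1 - 113)/4 = 0. Since 113 ≡ 1 (mod 4), (1 - 113)/4 = -28 ∈ Z. The polynomial x^2 - x - 28 has discriminant 1 - 4·(-28) = 113, which is not a perfect square in Q (d = 113 is squarefree and ≠ 1), so x^2 - x - 28 is irreducible over Q. It is the minimal polynomial of α.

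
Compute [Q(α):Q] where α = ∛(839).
[Q(α):Q] = 3

The minimal polynomial of α is x^3 - 839, irreducible over Q since 839 is not a perfect cube (so x^3 - 839 has no rational root). Hence [Q(α):Q] = deg(m_α) = 3.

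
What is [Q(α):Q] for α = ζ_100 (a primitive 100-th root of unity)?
[Q(α):Q] = 40

The minimal polynomial of ζ_100 over Q is the 100-th cyclotomic polynomial Φ_100(x), which is irreducible over Q and has degree φ(100) = 40. Hence [Q(α):Q] = φ(100) = 40.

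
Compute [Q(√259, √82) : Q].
[Q(√259, √82) : Q] = 4

[Q(√259):Q] = 2 (min poly x^2 - 259, irreducible since 259 is squarefree > 1). For the top step, suppose √82 ∈ Q(√259), say √82 = c + d√259 with c, d ∈ Q. Squaring: 82 = c^2 + 259d^2 + 2cd√259. Since √259 ∉ Q this forces 2cd = 0. If d = 0 then √82 = c ∈ Q, contradicting 82 squarefree > 1. If c = 0 then 82 = 259d^2, so 259·82 = (259d)^2 is a perfect square in Q — but 259·82 = 21238 is not a perfect square (since 259 and 82 are distinct squarefree integers). Contradiction. Hence √82 ∉ Q(√259), so x^2 - 82 stays irreducible over Q(√259) and [Q(√259, √82) : Q(√259)] = 2. By the tower law, [Q(√259, √82) : Q] = 2 · 2 = 4.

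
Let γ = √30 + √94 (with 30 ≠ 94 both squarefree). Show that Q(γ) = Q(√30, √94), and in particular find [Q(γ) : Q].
[Q(γ) : Q] = 4 (equivalently, Q(γ) = Q(√30, √94))

Obviously Q(γ) ⊆ Q(√30, √94), and [Q(√30, √94):Q] = 4 (since 30, 94 are distinct squarefree integers > 1 with 2820 not a perfect square). To show equality we compute the minimal polynomial of γ. From γ = √30 + √94: γ^2 = 30 + 2√(2820) + 94 = 124 + 2√(2820), so γ^2 - 124 = 2√(2820); squaring, (γ^2 - 124)^2 = 4·2820, i.e. γ^4 - 248γ^2 + 15376 - 11280 = 0, i.e. γ^4 - 248γ^2 + 4096 = 0. So γ is a root of x^4 - 248x^2 + 4096. This polynomial is irreducible over Q: it has no rational root (each ±√30 ± √94 is irrational), and any factorization into two quadratics over Q would force √(2820) ∈ Q (pairing opposite roots) or √30, √94 ∈ Q (other pairings), all impossible. Hence [Q(γ):Q] = 4 = [Q(√30, √94):Q], so Q(γ) = Q(√30, √94).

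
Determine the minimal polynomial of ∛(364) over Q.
m_α(x) = x^3 - 364

α satisfies α^3 = 364, so x^3 - 364 annihilates α. By the rational root test, a rational root p/q (in lowest terms) of x^3 - 364 would satisfy p^3 = 364 q^3, forcing q = 1 and p^3 = 364; but 364 is not a perfect cube, contradiction. A monic cubic over Q with no rational root is irreducible (any nontrivial factorization would include a linear factor). Hence x^3 - 364 is the minimal polynomial of α, and in particular [Q(α):Q] = 3.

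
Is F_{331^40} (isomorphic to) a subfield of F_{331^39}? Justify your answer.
No: F_{331^40} is not a subfield of F_{331^39}

F_{p^m} embeds in F_{p^n} iff m | n. Here 40 ∤ 39 (since 39 = 0·40 + 39 with remainder 39 ≠ 0), so F_{331^40} is not a subfield of F_{331^39}. Equivalently: if it were, the tower law would give 40 = [F_{331^40}:F_331] dividing [F_{331^39}:F_331] = 39, contradiction.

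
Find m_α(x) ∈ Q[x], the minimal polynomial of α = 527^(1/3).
m_α(x) = x^3 - 527

α satisfies α^3 = 527, so x^3 - 527 annihilates α. By the rational root test, a rational root p/q (in lowest terms) of x^3 - 527 would satisfy p^3 = 527 q^3, forcing q = 1 and p^3 = 527; but 527 is not a perfect cube, contradiction. A monic cubic over Q with no rational root is irreducible (any nontrivial factorization would include a linear factor). Hence x^3 - 527 is the minimal polynomial of α, and in particular [Q(α):Q] = 3.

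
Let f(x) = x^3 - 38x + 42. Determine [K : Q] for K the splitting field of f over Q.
[K : Q] = 6

By the rational root test, any rational root of the monic integer polynomial f(x) = x^3 - 38x + 42 must be an integer dividing the constant term 42, i.e. one of ±{1, 2, 3, 6, 7, 14, 21, 42}. Evaluating: f(1) = 5, f(-1) = 79, f(2) = -26, f(-2) = 110, f(3) = -45, f(-3) = 129, f(6) = 30, f(-6) = 54, f(7) = 119, f(-7) = -35, f(14) = 2254, f(-14) = -2170, f(21) = 8505, f(-21) = -8421, f(42) = 72534, f(-42) = -72450; none is 0, so f has no rational root and is therefore irreducible over Q (a cubic with no linear factor over a field is irreducible). For an irreducible cubic, the Galois group is A_3 or S_3 according as the discriminant disc(f) = -4a^3 - 27b^2 = -4·(-38)^3 - 27·(42)^2 = 171860 is or is not a square in Q. Here disc(f) = 171860 is not a perfect square in Q, so the Galois group of f over Q is not contained in A_3 and must be all of S_3. The splitting field has degree |S_3| = 6 over Q, so [K : Q] = 6.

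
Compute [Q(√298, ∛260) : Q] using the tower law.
[Q(√298, ∛260) : Q] = 6

Let L = Q(√298, ∛260). Since Q(√298) ⊂ L and [Q(√298):Q] = 2, the tower law gives 2 | [L:Q]. Likewise Q(∛260) ⊂ L with [Q(∛260):Q] = 3 (because 260 is not a perfect cube), so 3 | [L:Q]. As gcd(2,3) = 1, [L:Q] is divisible by 6. Conversely L is generated over Q by √298 and ∛260, so [L:Q] ≤ 2·3 = 6. Therefore [Q(√298, ∛260) : Q] = 6.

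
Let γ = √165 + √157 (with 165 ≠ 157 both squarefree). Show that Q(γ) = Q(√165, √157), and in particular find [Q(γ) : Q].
[Q(γ) : Q] = 4 (equivalently, Q(γ) = Q(√165, √157))

Obviously Q(γ) ⊆ Q(√165, √157), and [Q(√165, √157):Q] = 4 (since 165, 157 are distinct squarefree integers > 1 with 25905 not a perfect square). To show equality we compute the minimal polynomial of γ. From γ = √165 + √157: γ^2 = 165 + 2√(25905) + 157 = 322 + 2√(25905), so γ^2 - 322 = 2√(25905); squaring, (γ^2 - 322)^2 = 4·25905, i.e. γ^4 - 644γ^2 + 103684 - 103620 = 0, i.e. γ^4 - 644γ^2 + 64 = 0. So γ is a root of x^4 - 644x^2 + 64. This polynomial is irreducible over Q: it has no rational root (each ±√165 ± √157 is irrational), and any factorization into two quadratics over Q would force √(25905) ∈ Q (pairing opposite roots) or √165, √157 ∈ Q (other pairings), all impossible. Hence [Q(γ):Q] = 4 = [Q(√165, √157):Q], so Q(γ) = Q(√165, √157).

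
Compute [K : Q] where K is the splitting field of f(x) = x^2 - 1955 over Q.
[K : Q] = 2

f(x) = x^2 - 1955 factors as (x - √1955)(x + √1955). The splitting field is K = Q(√1955). Since 1955 is squarefree and > 1, it is not a perfect square, so x^2 - 1955 is irreducible over Q and [Q(√1955) : Q] = 2. Hence [K : Q] = 2.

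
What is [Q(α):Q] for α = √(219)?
[Q(α):Q] = 2

[Q(α):Q] equals the degree of the minimal polynomial of α. Here α^2 = 219 and x^2 - 219 is irreducible (d = 219 is squarefree, ≠ 1, hence not a square), so deg(m_α) = 2. Thus [Q(α):Q] = 2.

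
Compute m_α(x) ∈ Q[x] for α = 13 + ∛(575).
m_α(x) = x^3 - 39x^2 + 507x - 2772

Set β = α - 13 = ∛(575), so β^3 = 575. Then (α - 13)^3 - 575 = 0, i.e. α is a root of g(x) = (x - 13)^3 - 575 = x^3 - 39x^2 + 507x - 2772. Since g(x) = h(x - 13) where h(x) = x^3 - 575, and h is irreducible over Q (because 575 is not a perfect cube, so h has no rational root, and a monic cubic with no rational root is irreducible), g is also irreducible (irreducibility is preserved under the substitution x → x - 13). Hence m_α(x) = x^3 - 39x^2 + 507x - 2772.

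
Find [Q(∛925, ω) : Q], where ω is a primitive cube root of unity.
[Q(∛925, ω) : Q] = 6

[Q(∛925):Q] = 3 (min poly x^3 - 925, irreducible since 925 is not a perfect cube). [Q(ω):Q] = 2 (min poly x^2 + x + 1). Since Q(∛925) ⊂ R and ω ∉ R, we have ω ∉ Q(∛925), so x^2 + x + 1 remains irreducible over Q(∛925) and [Q(∛925, ω) : Q(∛925)] = 2. By the tower law, [Q(∛925, ω) : Q] = 3 · 2 = 6. (In fact Q(∛925, ω) is the splitting field of x^3 - 925 over Q.)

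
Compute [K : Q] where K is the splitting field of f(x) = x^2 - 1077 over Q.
[K : Q] = 2

f(x) = x^2 - 1077 factors as (x - √1077)(x + √1077). The splitting field is K = Q(√1077). Since 1077 is squarefree and > 1, it is not a perfect square, so x^2 - 1077 is irreducible over Q and [Q(√1077) : Q] = 2. Hence [K : Q] = 2.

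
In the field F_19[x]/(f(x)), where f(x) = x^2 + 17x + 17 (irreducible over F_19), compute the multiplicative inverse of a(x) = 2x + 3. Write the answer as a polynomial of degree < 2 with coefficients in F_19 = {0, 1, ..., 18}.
a(x)^(-1) ≡ 13x + 2 (mod f(x))

Since f is irreducible over F_19, F_19[x]/(f) is a field and a(x) ≠ 0 has an inverse. Apply the extended Euclidean algorithm to f(x) and a(x) in F_19[x]: f(x) = (10x + 3)·a(x) + (8). The last nonzero remainder is the constant 8 = gcd(f, a) in F_19. Back-substituting through the division chain expresses 8 = s(x)·a(x) + t(x)·f(x) with s(x) ≡ 9x + 16 (mod f), so (9x + 16)·a(x) ≡ 8 (mod f). Multiplying by 8^(-1) ≡ 12 in F_19 gives a(x)^(-1) ≡ 12·(9x + 16) ≡ 13x + 2 (mod f). Check: (2x + 3)·(13x + 2) = 7x^2 + 5x + 6 ≡ 1 (mod x^2 + 17x + 17).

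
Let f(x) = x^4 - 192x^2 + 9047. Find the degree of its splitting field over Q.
[K : Q] = 4

Solving the quadratic in x^2: x^2 = (192 ± √(192^2 - 4·9047))/2 = (192 ± √676)/2 = (192 ± 26)/2, giving x^2 = 83 or x^2 = 109. So f(x) = (x^2 - 83)(x^2 - 109) and the roots of f are ±√83, ±√109. Hence the splitting field is K = Q(√83, √109). Since 83 and 109 are distinct squarefree integers > 1, their product 9047 is not a perfect square, so √109 ∉ Q(√83). By the tower law [K:Q] = [Q(√83,√109):Q(√83)] · [Q(√83):Q] = 2 · 2 = 4.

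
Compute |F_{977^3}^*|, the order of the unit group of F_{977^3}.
|F_{977^3}^*| = 932574832

F_{977^3} has 977^3 = 932574833 elements; its multiplicative group consists of all nonzero elements, so |F_{977^3}^*| = 932574833 - 1 = 932574832. (It is cyclic since any finite subgroup of the multiplicative group of a field is cyclic.)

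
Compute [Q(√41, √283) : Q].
[Q(√41, √283) : Q] = 4

[Q(√41):Q] = 2 (min poly x^2 - 41, irreducible since 41 is squarefree > 1). For the top step, suppose √283 ∈ Q(√41), say √283 = c + d√41 with c, d ∈ Q. Squaring: 283 = c^2 + 41d^2 + 2cd√41. Since √41 ∉ Q this forces 2cd = 0. If d = 0 then √283 = c ∈ Q, contradicting 283 squarefree > 1. If c = 0 then 283 = 41d^2, so 41·283 = (41d)^2 is a perfect square in Q — but 41·283 = 11603 is not a perfect square (since 41 and 283 are distinct squarefree integers). Contradiction. Hence √283 ∉ Q(√41), so x^2 - 283 stays irreducible over Q(√41) and [Q(√41, √283) : Q(√41)] = 2. By the tower law, [Q(√41, √283) : Q] = 2 · 2 = 4.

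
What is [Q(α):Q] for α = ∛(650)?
[Q(α):Q] = 3

The minimal polynomial of α is x^3 - 650, irreducible over Q since 650 is not a perfect cube (so x^3 - 650 has no rational root). Hence [Q(α):Q] = deg(m_α) = 3.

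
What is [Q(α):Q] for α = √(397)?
[Q(α):Q] = 2

[Q(α):Q] equals the degree of the minimal polynomial of α. Here α^2 = 397 and x^2 - 397 is irreducible (d = 397 is squarefree, ≠ 1, hence not a square), so deg(m_α) = 2. Thus [Q(α):Q] = 2.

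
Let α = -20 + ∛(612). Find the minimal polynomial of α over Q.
m_α(x) = x^3 + 60x^2 + 1200x + 7388

Set β = α + 20 = ∛(612), so β^3 = 612. Then (α + 20)^3 - 612 = 0, i.e. α is a root of g(x) = (x + 20)^3 - 612 = x^3 + 60x^2 + 1200x + 7388. Since g(x) = h(x + 20) where h(x) = x^3 - 612, and h is irreducible over Q (because 612 is not a perfect cube, so h has no rational root, and a monic cubic with no rational root is irreducible), g is also irreducible (irreducibility is preserved under the substitution x → x + 20). Hence m_α(x) = x^3 + 60x^2 + 1200x + 7388.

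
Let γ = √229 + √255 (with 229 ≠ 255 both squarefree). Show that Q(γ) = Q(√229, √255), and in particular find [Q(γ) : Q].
[Q(γ) : Q] = 4 (equivalently, Q(γ) = Q(√229, √255))

Obviously Q(γ) ⊆ Q(√229, √255), and [Q(√229, √255):Q] = 4 (since 229, 255 are distinct squarefree integers > 1 with 58395 not a perfect square). To show equality we compute the minimal polynomial of γ. From γ = √229 + √255: γ^2 = 229 + 2√(58395) + 255 = 484 + 2√(58395), so γ^2 - 484 = 2√(58395); squaring, (γ^2 - 484)^2 = 4·58395, i.e. γ^4 - 968γ^2 + 234256 - 233580 = 0, i.e. γ^4 - 968γ^2 + 676 = 0. So γ is a root of x^4 - 968x^2 + 676. This polynomial is irreducible over Q: it has no rational root (each ±√229 ± √255 is irrational), and any factorization into two quadratics over Q would force √(58395) ∈ Q (pairing opposite roots) or √229, √255 ∈ Q (other pairings), all impossible. Hence [Q(γ):Q] = 4 = [Q(√229, √255):Q], so Q(γ) = Q(√229, √255).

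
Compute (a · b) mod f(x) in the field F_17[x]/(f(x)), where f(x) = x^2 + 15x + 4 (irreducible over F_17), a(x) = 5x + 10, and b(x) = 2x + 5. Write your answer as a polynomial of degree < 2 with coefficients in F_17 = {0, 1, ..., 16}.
a · b ≡ 14x + 10 (mod f(x))

Multiply in F_17[x]: a(x)·b(x) = (5x + 10)·(2x + 5) = 10x^2 + 11x + 16. This has degree ≥ 2, so divide by f(x) over F_17: 10x^2 + 11x + 16 = (10)·(x^2 + 15x + 4) + (14x + 10). Hence a·b ≡ 14x + 10 (mod f). (F_17[x]/(f) is a field with 17^2 = 289 elements since f is irreducible of degree 2.)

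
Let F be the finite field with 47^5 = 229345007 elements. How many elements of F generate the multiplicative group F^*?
There are φ(229345006) = 96492000 primitive elements

F_q^* is cyclic of order q - 1 = 229345006. A cyclic group of order m has exactly φ(m) generators. Here m = 229345006 = 2 · 11 · 23 · 31 · 14621, so the number of primitive elements is φ(229345006) = 96492000.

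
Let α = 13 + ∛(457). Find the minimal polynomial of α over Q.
m_α(x) = x^3 - 39x^2 + 507x - 2654

Set β = α - 13 = ∛(457), so β^3 = 457. Then (α - 13)^3 - 457 = 0, i.e. α is a root of g(x) = (x - 13)^3 - 457 = x^3 - 39x^2 + 507x - 2654. Since g(x) = h(x - 13) where h(x) = x^3 - 457, and h is irreducible over Q (because 457 is not a perfect cube, so h has no rational root, and a monic cubic with no rational root is irreducible), g is also irreducible (irreducibility is preserved under the substitution x → x - 13). Hence m_α(x) = x^3 - 39x^2 + 507x - 2654.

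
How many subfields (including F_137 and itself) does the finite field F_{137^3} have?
F_{137^3} has 2 subfields

The subfields of F_{p^n} are exactly the fields F_{p^d} for d | n (each is the fixed field of the unique index-d subgroup of Gal(F_{p^n}/F_p) ≅ Z/nZ). The divisors of n = 3 are {1, 3}, giving 2 subfields: F_{137^1}, F_{137^3}.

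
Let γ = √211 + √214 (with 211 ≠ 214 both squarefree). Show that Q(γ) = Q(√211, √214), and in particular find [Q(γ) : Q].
[Q(γ) : Q] = 4 (equivalently, Q(γ) = Q(√211, √214))

Obviously Q(γ) ⊆ Q(√211, √214), and [Q(√211, √214):Q] = 4 (since 211, 214 are distinct squarefree integers > 1 with 45154 not a perfect square). To show equality we compute the minimal polynomial of γ. From γ = √211 + √214: γ^2 = 211 + 2√(45154) + 214 = 425 + 2√(45154), so γ^2 - 425 = 2√(45154); squaring, (γ^2 - 425)^2 = 4·45154, i.e. γ^4 - 850γ^2 + 180625 - 180616 = 0, i.e. γ^4 - 850γ^2 + 9 = 0. So γ is a root of x^4 - 850x^2 + 9. This polynomial is irreducible over Q: it has no rational root (each ±√211 ± √214 is irrational), and any factorization into two quadratics over Q would force √(45154) ∈ Q (pairing opposite roots) or √211, √214 ∈ Q (other pairings), all impossible. Hence [Q(γ):Q] = 4 = [Q(√211, √214):Q], so Q(γ) = Q(√211, √214).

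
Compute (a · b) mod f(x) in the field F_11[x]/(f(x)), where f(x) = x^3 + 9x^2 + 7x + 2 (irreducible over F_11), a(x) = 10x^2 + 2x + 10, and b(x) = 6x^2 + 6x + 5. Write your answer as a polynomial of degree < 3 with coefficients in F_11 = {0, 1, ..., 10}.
a · b ≡ 9x^2 + 3x + 7 (mod f(x))

Multiply in F_11[x]: a(x)·b(x) = (10x^2 + 2x + 10)·(6x^2 + 6x + 5) = 5x^4 + 6x^3 + x^2 + 4x + 6. This has degree ≥ 3, so divide by f(x) over F_11: 5x^4 + 6x^3 + x^2 + 4x + 6 = (5x + 5)·(x^3 + 9x^2 + 7x + 2) + (9x^2 + 3x + 7). Hence a·b ≡ 9x^2 + 3x + 7 (mod f). (F_11[x]/(f) is a field with 11^3 = 1331 elements since f is irreducible of degree 3.)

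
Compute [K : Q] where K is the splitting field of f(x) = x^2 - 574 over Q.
[K : Q] = 2

f(x) = x^2 - 574 factors as (x - √574)(x + √574). The splitting field is K = Q(√574). Since 574 is squarefree and > 1, it is not a perfect square, so x^2 - 574 is irreducible over Q and [Q(√574) : Q] = 2. Hence [K : Q] = 2.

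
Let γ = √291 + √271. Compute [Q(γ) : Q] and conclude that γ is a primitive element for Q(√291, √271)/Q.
[Q(γ) : Q] = 4 (equivalently, Q(γ) = Q(√291, √271))

Obviously Q(γ) ⊆ Q(√291, √271), and [Q(√291, √271):Q] = 4 (since 291, 271 are distinct squarefree integers > 1 with 78861 not a perfect square). To show equality we compute the minimal polynomial of γ. From γ = √291 + √271: γ^2 = 291 + 2√(78861) + 271 = 562 + 2√(78861), so γ^2 - 562 = 2√(78861); squaring, (γ^2 - 562)^2 = 4·78861, i.e. γ^4 - 1124γ^2 + 315844 - 315444 = 0, i.e. γ^4 - 1124γ^2 + 400 = 0. So γ is a root of x^4 - 1124x^2 + 400. This polynomial is irreducible over Q: it has no rational root (each ±√291 ± √271 is irrational), and any factorization into two quadratics over Q would force √(78861) ∈ Q (pairing opposite roots) or √291, √271 ∈ Q (other pairings), all impossible. Hence [Q(γ):Q] = 4 = [Q(√291, √271):Q], so Q(γ) = Q(√291, √271).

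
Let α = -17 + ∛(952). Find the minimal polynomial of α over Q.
m_α(x) = x^3 + 51x^2 + 867x + 3961

Set β = α + 17 = ∛(952), so β^3 = 952. Then (α + 17)^3 - 952 = 0, i.e. α is a root of g(x) = (x + 17)^3 - 952 = x^3 + 51x^2 + 867x + 3961. Since g(x) = h(x + 17) where h(x) = x^3 - 952, and h is irreducible over Q (because 952 is not a perfect cube, so h has no rational root, and a monic cubic with no rational root is irreducible), g is also irreducible (irreducibility is preserved under the substitution x → x + 17). Hence m_α(x) = x^3 + 51x^2 + 867x + 3961.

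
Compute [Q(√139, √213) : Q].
[Q(√139, √213) : Q] = 4

[Q(√139):Q] = 2 (min poly x^2 - 139, irreducible since 139 is squarefree > 1). For the top step, suppose √213 ∈ Q(√139), say √213 = c + d√139 with c, d ∈ Q. Squaring: 213 = c^2 + 139d^2 + 2cd√139. Since √139 ∉ Q this forces 2cd = 0. If d = 0 then √213 = c ∈ Q, contradicting 213 squarefree > 1. If c = 0 then 213 = 139d^2, so 139·213 = (139d)^2 is a perfect square in Q — but 139·213 = 29607 is not a perfect square (since 139 and 213 are distinct squarefree integers). Contradiction. Hence √213 ∉ Q(√139), so x^2 - 213 stays irreducible over Q(√139) and [Q(√139, √213) : Q(√139)] = 2. By the tower law, [Q(√139, √213) : Q] = 2 · 2 = 4.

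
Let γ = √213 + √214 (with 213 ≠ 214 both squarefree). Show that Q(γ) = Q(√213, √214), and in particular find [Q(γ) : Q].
[Q(γ) : Q] = 4 (equivalently, Q(γ) = Q(√213, √214))

Obviously Q(γ) ⊆ Q(√213, √214), and [Q(√213, √214):Q] = 4 (since 213, 214 are distinct squarefree integers > 1 with 45582 not a perfect square). To show equality we compute the minimal polynomial of γ. From γ = √213 + √214: γ^2 = 213 + 2√(45582) + 214 = 427 + 2√(45582), so γ^2 - 427 = 2√(45582); squaring, (γ^2 - 427)^2 = 4·45582, i.e. γ^4 - 854γ^2 + 182329 - 182328 = 0, i.e. γ^4 - 854γ^2 + 1 = 0. So γ is a root of x^4 - 854x^2 + 1. This polynomial is irreducible over Q: it has no rational root (each ±√213 ± √214 is irrational), and any factorization into two quadratics over Q would force √(45582) ∈ Q (pairing opposite roots) or √213, √214 ∈ Q (other pairings), all impossible. Hence [Q(γ):Q] = 4 = [Q(√213, √214):Q], so Q(γ) = Q(√213, √214).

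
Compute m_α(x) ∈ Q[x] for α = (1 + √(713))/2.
m_α(x) = x^2 - x - 178

From 2α - 1 = √(713), squaring gives (2α - 1)^2 = 713, i.e. 4α^2 - 4α + 1 = 713, so α^2 - α + (1 - 713)/4 = 0. Since 713 ≡ 1 (mod 4), (1 - 713)/4 = -178 ∈ Z. The polynomial x^2 - x - 178 has discriminant 1 - 4·(-178) = 713, which is not a perfect square in Q (d = 713 is squarefree and ≠ 1), so x^2 - x - 178 is irreducible over Q. It is the minimal polynomial of α.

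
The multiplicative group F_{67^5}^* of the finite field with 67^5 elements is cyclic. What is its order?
|F_{67^5}^*| = 1350125106

F_{67^5} has 67^5 = 1350125107 elements; its multiplicative group consists of all nonzero elements, so |F_{67^5}^*| = 1350125107 - 1 = 1350125106. (It is cyclic since any finite subgroup of the multiplicative group of a field is cyclic.)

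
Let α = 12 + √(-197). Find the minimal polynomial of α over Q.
m_α(x) = x^2 - 24x + 341

From α - 12 = √(-197), squaring gives (α - 12)^2 = -197, i.e. α^2 - 24α + 144 = -197, so α^2 - 24α + 341 = 0. The discriminant of x^2 - 24x + 341 is (-24)^2 - 4·(341) = 576 - 1364 = -788, and 4·(-197) is not a perfect square in Q since -197 is squarefree and ≠ 1. Hence x^2 - 24x + 341 is irreducible over Q and is the minimal polynomial of α.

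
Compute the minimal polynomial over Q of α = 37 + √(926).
m_α(x) = x^2 - 74x + 443

From α - 37 = √(926), squaring gives (α - 37)^2 = 926, i.e. α^2 - 74α + 1369 = 926, so α^2 - 74α + 443 = 0. The discriminant of x^2 - 74x + 443 is (-74)^2 - 4·(443) = 5476 - 1772 = 3704, and 4·(926) is not a perfect square in Q since 926 is squarefree and ≠ 1. Hence x^2 - 74x + 443 is irreducible over Q and is the minimal polynomial of α.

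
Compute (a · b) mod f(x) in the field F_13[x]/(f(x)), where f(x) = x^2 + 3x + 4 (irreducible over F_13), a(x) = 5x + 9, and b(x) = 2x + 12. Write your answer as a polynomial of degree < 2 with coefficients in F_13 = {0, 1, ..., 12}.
a · b ≡ 9x + 3 (mod f(x))

Multiply in F_13[x]: a(x)·b(x) = (5x + 9)·(2x + 12) = 10x^2 + 4. This has degree ≥ 2, so divide by f(x) over F_13: 10x^2 + 4 = (10)·(x^2 + 3x + 4) + (9x + 3). Hence a·b ≡ 9x + 3 (mod f). (F_13[x]/(f) is a field with 13^2 = 169 elements since f is irreducible of degree 2.)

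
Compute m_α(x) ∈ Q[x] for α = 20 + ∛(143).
m_α(x) = x^3 - 60x^2 + 1200x - 8143

Set β = α - 20 = ∛(143), so β^3 = 143. Then (α - 20)^3 - 143 = 0, i.e. α is a root of g(x) = (x - 20)^3 - 143 = x^3 - 60x^2 + 1200x - 8143. Since g(x) = h(x - 20) where h(x) = x^3 - 143, and h is irreducible over Q (because 143 is not a perfect cube, so h has no rational root, and a monic cubic with no rational root is irreducible), g is also irreducible (irreducibility is preserved under the substitution x → x - 20). Hence m_α(x) = x^3 - 60x^2 + 1200x - 8143.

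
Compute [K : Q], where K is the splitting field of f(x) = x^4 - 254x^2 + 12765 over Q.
[K : Q] = 4

Solving the quadratic in x^2: x^2 = (254 ± √(254^2 - 4·12765))/2 = (254 ± √13456)/2 = (254 ± 116)/2, giving x^2 = 69 or x^2 = 185. So f(x) = (x^2 - 69)(x^2 - 185) and the roots of f are ±√69, ±√185. Hence the splitting field is K = Q(√69, √185). Since 69 and 185 are distinct squarefree integers > 1, their product 12765 is not a perfect square, so √185 ∉ Q(√69). By the tower law [K:Q] = [Q(√69,√185):Q(√69)] · [Q(√69):Q] = 2 · 2 = 4.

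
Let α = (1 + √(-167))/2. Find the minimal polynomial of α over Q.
m_α(x) = x^2 - x + 42

From 2α - 1 = √(-167), squaring gives (2α - 1)^2 = -167, i.e. 4α^2 - 4α + 1 = -167, so α^2 - α + (1 + 167)/4 = 0. Since -167 ≡ 1 (mod 4), (1 + 167)/4 = 42 ∈ Z. The polynomial x^2 - x + 42 has discriminant 1 - 4·(42) = -167, which is not a perfect square in Q (d = -167 is squarefree and ≠ 1), so x^2 - x + 42 is irreducible over Q. It is the minimal polynomial of α.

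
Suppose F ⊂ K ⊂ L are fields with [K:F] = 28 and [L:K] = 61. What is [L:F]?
[L:F] = 1708

The tower law says that for any tower of field extensions F ⊂ K ⊂ L with finite degrees, [L:F] = [L:K] · [K:F]. Here this gives [L:F] = 61 · 28 = 1708.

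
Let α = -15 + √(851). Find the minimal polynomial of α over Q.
m_α(x) = x^2 + 30x - 626

From α + 15 = √(851), squaring gives (α + 15)^2 = 851, i.e. α^2 + 30α + 225 = 851, so α^2 + 30α - 626 = 0. The discriminant of x^2 + 30x - 626 is (30)^2 - 4·(-626) = 900 + 2504 = 3404, and 4·(851) is not a perfect square in Q since 851 is squarefree and ≠ 1. Hence x^2 + 30x - 626 is irreducible over Q and is the minimal polynomial of α.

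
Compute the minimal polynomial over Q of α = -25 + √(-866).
m_α(x) = x^2 + 50x + 1491

From α + 25 = √(-866), squaring gives (α + 25)^2 = -866, i.e. α^2 + 50α + 625 = -866, so α^2 + 50α + 1491 = 0. The discriminant of x^2 + 50x + 1491 is (50)^2 - 4·(1491) = 2500 - 5964 = -3464, and 4·(-866) is not a perfect square in Q since -866 is squarefree and ≠ 1. Hence x^2 + 50x + 1491 is irreducible over Q and is the minimal polynomial of α.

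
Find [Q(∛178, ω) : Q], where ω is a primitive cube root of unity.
[Q(∛178, ω) : Q] = 6

[Q(∛178):Q] = 3 (min poly x^3 - 178, irreducible since 178 is not a perfect cube). [Q(ω):Q] = 2 (min poly x^2 + x + 1). Since Q(∛178) ⊂ R and ω ∉ R, we have ω ∉ Q(∛178), so x^2 + x + 1 remains irreducible over Q(∛178) and [Q(∛178, ω) : Q(∛178)] = 2. By the tower law, [Q(∛178, ω) : Q] = 3 · 2 = 6. (In fact Q(∛178, ω) is the splitting field of x^3 - 178 over Q.)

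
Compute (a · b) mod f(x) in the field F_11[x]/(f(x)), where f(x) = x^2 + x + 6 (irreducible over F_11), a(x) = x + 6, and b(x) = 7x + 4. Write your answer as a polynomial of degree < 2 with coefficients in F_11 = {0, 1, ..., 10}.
a · b ≡ 6x + 4 (mod f(x))

Multiply in F_11[x]: a(x)·b(x) = (x + 6)·(7x + 4) = 7x^2 + 2x + 2. This has degree ≥ 2, so divide by f(x) over F_11: 7x^2 + 2x + 2 = (7)·(x^2 + x + 6) + (6x + 4). Hence a·b ≡ 6x + 4 (mod f). (F_11[x]/(f) is a field with 11^2 = 121 elements since f is irreducible of degree 2.)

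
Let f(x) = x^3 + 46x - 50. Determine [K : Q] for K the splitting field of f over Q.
[K : Q] = 6

By the rational root test, any rational root of the monic integer polynomial f(x) = x^3 + 46x - 50 must be an integer dividing the constant term -50, i.e. one of ±{1, 2, 5, 10, 25, 50}. Evaluating: f(1) = -3, f(-1) = -97, f(2) = 50, f(-2) = -150, f(5) = 305, f(-5) = -405, f(10) = 1410, f(-10) = -1510, f(25) = 16725, f(-25) = -16825, f(50) = 127250, f(-50) = -127350; none is 0, so f has no rational root and is therefore irreducible over Q (a cubic with no linear factor over a field is irreducible). For an irreducible cubic, the Galois group is A_3 or S_3 according as the discriminant disc(f) = -4a^3 - 27b^2 = -4·(46)^3 - 27·(-50)^2 = -456844 is or is not a square in Q. Here disc(f) = -456844 is not a perfect square in Q, so the Galois group of f over Q is not contained in A_3 and must be all of S_3. The splitting field has degree |S_3| = 6 over Q, so [K : Q] = 6.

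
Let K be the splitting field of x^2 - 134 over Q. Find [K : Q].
[K : Q] = 2

f(x) = x^2 - 134 factors as (x - √134)(x + √134). The splitting field is K = Q(√134). Since 134 is squarefree and > 1, it is not a perfect square, so x^2 - 134 is irreducible over Q and [Q(√134) : Q] = 2. Hence [K : Q] = 2.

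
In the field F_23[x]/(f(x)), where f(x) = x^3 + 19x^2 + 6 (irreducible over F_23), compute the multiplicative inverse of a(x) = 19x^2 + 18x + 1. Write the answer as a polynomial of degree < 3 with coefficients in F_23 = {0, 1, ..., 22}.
a(x)^(-1) ≡ 8x^2 + 22x + 6 (mod f(x))

Since f is irreducible over F_23, F_23[x]/(f) is a field and a(x) ≠ 0 has an inverse. Apply the extended Euclidean algorithm to f(x) and a(x) in F_23[x]: f(x) = (17x + 20)·a(x) + (14x + 9);  a(x) = (3x + 1)·(14x + 9) + (15). The last nonzero remainder is the constant 15 = gcd(f, a) in F_23. Back-substituting through the division chain expresses 15 = s(x)·a(x) + t(x)·f(x) with s(x) ≡ 5x^2 + 8x + 21 (mod f), so (5x^2 + 8x + 21)·a(x) ≡ 15 (mod f). Multiplying by 15^(-1) ≡ 20 in F_23 gives a(x)^(-1) ≡ 20·(5x^2 + 8x + 21) ≡ 8x^2 + 22x + 6 (mod f). Check: (19x^2 + 18x + 1)·(8x^2 + 22x + 6) = 14x^4 + 10x^3 + 12x^2 + 15x + 6 ≡ 1 (mod x^3 + 19x^2 + 6).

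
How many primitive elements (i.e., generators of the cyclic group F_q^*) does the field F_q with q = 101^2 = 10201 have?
There are φ(10200) = 2560 primitive elements

F_q^* is cyclic of order q - 1 = 10200. A cyclic group of order m has exactly φ(m) generators. Here m = 10200 = 2^3 · 3 · 5^2 · 17, so the number of primitive elements is φ(10200) = 2560.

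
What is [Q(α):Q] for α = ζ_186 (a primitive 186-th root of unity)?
[Q(α):Q] = 60

The minimal polynomial of ζ_186 over Q is the 186-th cyclotomic polynomial Φ_186(x), which is irreducible over Q and has degree φ(186) = 60. Hence [Q(α):Q] = φ(186) = 60.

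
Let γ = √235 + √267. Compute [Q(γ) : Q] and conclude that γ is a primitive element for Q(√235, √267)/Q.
[Q(γ) : Q] = 4 (equivalently, Q(γ) = Q(√235, √267))

Obviously Q(γ) ⊆ Q(√235, √267), and [Q(√235, √267):Q] = 4 (since 235, 267 are distinct squarefree integers > 1 with 62745 not a perfect square). To show equality we compute the minimal polynomial of γ. From γ = √235 + √267: γ^2 = 235 + 2√(62745) + 267 = 502 + 2√(62745), so γ^2 - 502 = 2√(62745); squaring, (γ^2 - 502)^2 = 4·62745, i.e. γ^4 - 1004γ^2 + 252004 - 250980 = 0, i.e. γ^4 - 1004γ^2 + 1024 = 0. So γ is a root of x^4 - 1004x^2 + 1024. This polynomial is irreducible over Q: it has no rational root (each ±√235 ± √267 is irrational), and any factorization into two quadratics over Q would force √(62745) ∈ Q (pairing opposite roots) or √235, √267 ∈ Q (other pairings), all impossible. Hence [Q(γ):Q] = 4 = [Q(√235, √267):Q], so Q(γ) = Q(√235, √267).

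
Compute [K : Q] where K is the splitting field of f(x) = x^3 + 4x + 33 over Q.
[K : Q] = 6

By the rational root test, any rational root of the monic integer polynomial f(x) = x^3 + 4x + 33 must be an integer dividing the constant term 33, i.e. one of ±{1, 3, 11, 33}. Evaluating: f(1) = 38, f(-1) = 28, f(3) = 72, f(-3) = -6, f(11) = 1408, f(-11) = -1342, f(33) = 36102, f(-33) = -36036; none is 0, so f has no rational root and is therefore irreducible over Q (a cubic with no linear factor over a field is irreducible). For an irreducible cubic, the Galois group is A_3 or S_3 according as the discriminant disc(f) = -4a^3 - 27b^2 = -4·(4)^3 - 27·(33)^2 = -29659 is or is not a square in Q. Here disc(f) = -29659 is not a perfect square in Q, so the Galois group of f over Q is not contained in A_3 and must be all of S_3. The splitting field has degree |S_3| = 6 over Q, so [K : Q] = 6.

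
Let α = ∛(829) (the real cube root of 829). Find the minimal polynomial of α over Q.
m_α(x) = x^3 - 829

α satisfies α^3 = 829, so x^3 - 829 annihilates α. By the rational root test, a rational root p/q (in lowest terms) of x^3 - 829 would satisfy p^3 = 829 q^3, forcing q = 1 and p^3 = 829; but 829 is not a perfect cube, contradiction. A monic cubic over Q with no rational root is irreducible (any nontrivial factorization would include a linear factor). Hence x^3 - 829 is the minimal polynomial of α, and in particular [Q(α):Q] = 3.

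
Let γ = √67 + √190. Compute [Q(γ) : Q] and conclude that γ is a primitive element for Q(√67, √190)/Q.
[Q(γ) : Q] = 4 (equivalently, Q(γ) = Q(√67, √190))

Obviously Q(γ) ⊆ Q(√67, √190), and [Q(√67, √190):Q] = 4 (since 67, 190 are distinct squarefree integers > 1 with 12730 not a perfect square). To show equality we compute the minimal polynomial of γ. From γ = √67 + √190: γ^2 = 67 + 2√(12730) + 190 = 257 + 2√(12730), so γ^2 - 257 = 2√(12730); squaring, (γ^2 - 257)^2 = 4·12730, i.e. γ^4 - 514γ^2 + 66049 - 50920 = 0, i.e. γ^4 - 514γ^2 + 15129 = 0. So γ is a root of x^4 - 514x^2 + 15129. This polynomial is irreducible over Q: it has no rational root (each ±√67 ± √190 is irrational), and any factorization into two quadratics over Q would force √(12730) ∈ Q (pairing opposite roots) or √67, √190 ∈ Q (other pairings), all impossible. Hence [Q(γ):Q] = 4 = [Q(√67, √190):Q], so Q(γ) = Q(√67, √190).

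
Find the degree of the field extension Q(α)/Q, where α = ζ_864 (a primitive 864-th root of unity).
[Q(α):Q] = 288

The minimal polynomial of ζ_864 over Q is the 864-th cyclotomic polynomial Φ_864(x), which is irreducible over Q and has degree φ(864) = 288. Hence [Q(α):Q] = φ(864) = 288.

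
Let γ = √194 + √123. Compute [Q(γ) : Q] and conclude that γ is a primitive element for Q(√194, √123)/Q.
[Q(γ) : Q] = 4 (equivalently, Q(γ) = Q(√194, √123))

Obviously Q(γ) ⊆ Q(√194, √123), and [Q(√194, √123):Q] = 4 (since 194, 123 are distinct squarefree integers > 1 with 23862 not a perfect square). To show equality we compute the minimal polynomial of γ. From γ = √194 + √123: γ^2 = 194 + 2√(23862) + 123 = 317 + 2√(23862), so γ^2 - 317 = 2√(23862); squaring, (γ^2 - 317)^2 = 4·23862, i.e. γ^4 - 634γ^2 + 100489 - 95448 = 0, i.e. γ^4 - 634γ^2 + 5041 = 0. So γ is a root of x^4 - 634x^2 + 5041. This polynomial is irreducible over Q: it has no rational root (each ±√194 ± √123 is irrational), and any factorization into two quadratics over Q would force √(23862) ∈ Q (pairing opposite roots) or √194, √123 ∈ Q (other pairings), all impossible. Hence [Q(γ):Q] = 4 = [Q(√194, √123):Q], so Q(γ) = Q(√194, √123).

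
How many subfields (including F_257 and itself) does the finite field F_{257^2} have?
F_{257^2} has 2 subfields

The subfields of F_{p^n} are exactly the fields F_{p^d} for d | n (each is the fixed field of the unique index-d subgroup of Gal(F_{p^n}/F_p) ≅ Z/nZ). The divisors of n = 2 are {1, 2}, giving 2 subfields: F_{257^1}, F_{257^2}.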